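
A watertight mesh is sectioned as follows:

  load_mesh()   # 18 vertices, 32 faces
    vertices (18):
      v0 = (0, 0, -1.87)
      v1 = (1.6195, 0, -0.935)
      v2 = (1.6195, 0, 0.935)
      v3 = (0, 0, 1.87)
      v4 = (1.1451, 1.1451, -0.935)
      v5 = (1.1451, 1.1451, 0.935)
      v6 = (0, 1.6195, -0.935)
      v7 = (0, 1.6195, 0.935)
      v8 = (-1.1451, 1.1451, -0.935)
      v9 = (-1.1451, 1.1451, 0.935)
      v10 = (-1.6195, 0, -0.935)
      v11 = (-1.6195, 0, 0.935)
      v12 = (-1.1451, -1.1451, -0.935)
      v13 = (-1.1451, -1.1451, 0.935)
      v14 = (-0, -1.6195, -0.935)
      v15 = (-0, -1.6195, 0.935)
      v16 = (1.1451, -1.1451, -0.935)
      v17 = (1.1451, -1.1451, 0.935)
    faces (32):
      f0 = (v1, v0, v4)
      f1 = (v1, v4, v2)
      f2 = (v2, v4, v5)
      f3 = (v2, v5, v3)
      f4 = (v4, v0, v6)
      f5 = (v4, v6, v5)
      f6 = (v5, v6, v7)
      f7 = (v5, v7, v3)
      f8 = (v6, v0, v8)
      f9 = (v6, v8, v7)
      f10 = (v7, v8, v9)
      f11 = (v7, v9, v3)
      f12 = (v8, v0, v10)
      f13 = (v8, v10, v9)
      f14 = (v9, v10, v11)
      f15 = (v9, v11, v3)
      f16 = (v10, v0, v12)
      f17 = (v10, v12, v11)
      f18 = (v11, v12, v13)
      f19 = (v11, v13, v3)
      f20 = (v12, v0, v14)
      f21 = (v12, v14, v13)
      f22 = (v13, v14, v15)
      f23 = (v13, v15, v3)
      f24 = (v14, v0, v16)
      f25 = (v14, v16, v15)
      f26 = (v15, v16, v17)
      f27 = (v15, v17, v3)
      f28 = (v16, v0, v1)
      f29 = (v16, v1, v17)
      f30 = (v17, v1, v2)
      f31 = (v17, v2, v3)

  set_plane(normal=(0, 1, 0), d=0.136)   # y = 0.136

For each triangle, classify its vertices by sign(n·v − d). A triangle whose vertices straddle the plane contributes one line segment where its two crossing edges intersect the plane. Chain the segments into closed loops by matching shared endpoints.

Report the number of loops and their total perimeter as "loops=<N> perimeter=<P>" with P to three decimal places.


loops=1 perimeter=10.891

Straddling triangles (12 of 32):
  (v1,v0,v4) [--+] → (0.136, 0.136, -1.75895)–(1.56316, 0.136, -0.935)  len=1.6479
  (v1,v4,v2) [-+-] → (1.56316, 0.136, -0.935)–(1.56316, 0.136, 0.712906)  len=1.6479
  (v2,v4,v5) [-++] → (1.56316, 0.136, 0.712906)–(1.56316, 0.136, 0.935)  len=0.2221
  (v2,v5,v3) [-+-] → (1.56316, 0.136, 0.935)–(0.136, 0.136, 1.75895)  len=1.6479
  (v4,v0,v6) [+-+] → (0.136, 0.136, -1.75895)–(0, 0.136, -1.79148)  len=0.1398
  (v5,v7,v3) [++-] → (0, 0.136, 1.79148)–(0.136, 0.136, 1.75895)  len=0.1398
  (v6,v0,v8) [+-+] → (0, 0.136, -1.79148)–(-0.136, 0.136, -1.75895)  len=0.1398
  (v7,v9,v3) [++-] → (-0.136, 0.136, 1.75895)–(0, 0.136, 1.79148)  len=0.1398
  (v8,v0,v10) [+--] → (-0.136, 0.136, -1.75895)–(-1.56316, 0.136, -0.935)  len=1.6479
  (v8,v10,v9) [+-+] → (-1.56316, 0.136, -0.935)–(-1.56316, 0.136, -0.712906)  len=0.2221
  (v9,v10,v11) [+--] → (-1.56316, 0.136, -0.712906)–(-1.56316, 0.136, 0.935)  len=1.6479
  (v9,v11,v3) [+--] → (-1.56316, 0.136, 0.935)–(-0.136, 0.136, 1.75895)  len=1.6479

Chained into 1 loop(s):
  loop 1: 12 segments, perimeter = 10.8911
Total perimeter = 10.891


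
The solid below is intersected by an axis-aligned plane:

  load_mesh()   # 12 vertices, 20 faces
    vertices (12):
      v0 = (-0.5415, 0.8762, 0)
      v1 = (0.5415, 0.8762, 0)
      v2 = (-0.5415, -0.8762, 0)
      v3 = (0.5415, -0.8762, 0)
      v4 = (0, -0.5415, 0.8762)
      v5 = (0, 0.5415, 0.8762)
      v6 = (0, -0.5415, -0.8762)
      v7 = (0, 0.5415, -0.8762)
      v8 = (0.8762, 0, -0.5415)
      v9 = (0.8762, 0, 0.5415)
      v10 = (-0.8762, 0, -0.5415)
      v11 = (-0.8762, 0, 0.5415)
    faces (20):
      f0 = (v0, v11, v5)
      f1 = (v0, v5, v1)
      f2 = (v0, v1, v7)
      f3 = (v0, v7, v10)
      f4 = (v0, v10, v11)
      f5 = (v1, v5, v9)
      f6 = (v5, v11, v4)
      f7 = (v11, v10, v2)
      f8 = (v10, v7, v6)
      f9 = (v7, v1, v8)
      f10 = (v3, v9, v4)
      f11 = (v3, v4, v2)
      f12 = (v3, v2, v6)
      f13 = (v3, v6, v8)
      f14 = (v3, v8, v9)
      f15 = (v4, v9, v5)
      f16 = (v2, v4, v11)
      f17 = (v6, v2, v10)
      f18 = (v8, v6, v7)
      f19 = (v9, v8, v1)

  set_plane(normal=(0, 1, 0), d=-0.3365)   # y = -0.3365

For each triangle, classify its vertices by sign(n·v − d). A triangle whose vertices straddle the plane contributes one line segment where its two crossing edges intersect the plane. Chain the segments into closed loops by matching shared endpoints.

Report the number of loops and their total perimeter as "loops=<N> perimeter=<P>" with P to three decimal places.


Straddling triangles (10 of 20):
  (v5,v11,v4) [++-] → (-0.33171, -0.3365, 0.74949)–(0, -0.3365, 0.8762)  len=0.3551
  (v11,v10,v2) [++-] → (-0.74766, -0.3365, -0.33354)–(-0.74766, -0.3365, 0.33354)  len=0.6671
  (v10,v7,v6) [++-] → (0, -0.3365, -0.8762)–(-0.33171, -0.3365, -0.74949)  len=0.3551
  (v3,v9,v4) [-+-] → (0.74766, -0.3365, 0.33354)–(0.33171, -0.3365, 0.74949)  len=0.5882
  (v3,v6,v8) [--+] → (0.33171, -0.3365, -0.74949)–(0.74766, -0.3365, -0.33354)  len=0.5882
  (v3,v8,v9) [-++] → (0.74766, -0.3365, -0.33354)–(0.74766, -0.3365, 0.33354)  len=0.6671
  (v4,v9,v5) [-++] → (0.33171, -0.3365, 0.74949)–(0, -0.3365, 0.8762)  len=0.3551
  (v2,v4,v11) [--+] → (-0.33171, -0.3365, 0.74949)–(-0.74766, -0.3365, 0.33354)  len=0.5882
  (v6,v2,v10) [--+] → (-0.74766, -0.3365, -0.33354)–(-0.33171, -0.3365, -0.74949)  len=0.5882
  (v8,v6,v7) [+-+] → (0.33171, -0.3365, -0.74949)–(0, -0.3365, -0.8762)  len=0.3551

Chained into 1 loop(s):
  loop 1: 10 segments, perimeter = 5.1075
Total perimeter = 5.107

loops=1 perimeter=5.107


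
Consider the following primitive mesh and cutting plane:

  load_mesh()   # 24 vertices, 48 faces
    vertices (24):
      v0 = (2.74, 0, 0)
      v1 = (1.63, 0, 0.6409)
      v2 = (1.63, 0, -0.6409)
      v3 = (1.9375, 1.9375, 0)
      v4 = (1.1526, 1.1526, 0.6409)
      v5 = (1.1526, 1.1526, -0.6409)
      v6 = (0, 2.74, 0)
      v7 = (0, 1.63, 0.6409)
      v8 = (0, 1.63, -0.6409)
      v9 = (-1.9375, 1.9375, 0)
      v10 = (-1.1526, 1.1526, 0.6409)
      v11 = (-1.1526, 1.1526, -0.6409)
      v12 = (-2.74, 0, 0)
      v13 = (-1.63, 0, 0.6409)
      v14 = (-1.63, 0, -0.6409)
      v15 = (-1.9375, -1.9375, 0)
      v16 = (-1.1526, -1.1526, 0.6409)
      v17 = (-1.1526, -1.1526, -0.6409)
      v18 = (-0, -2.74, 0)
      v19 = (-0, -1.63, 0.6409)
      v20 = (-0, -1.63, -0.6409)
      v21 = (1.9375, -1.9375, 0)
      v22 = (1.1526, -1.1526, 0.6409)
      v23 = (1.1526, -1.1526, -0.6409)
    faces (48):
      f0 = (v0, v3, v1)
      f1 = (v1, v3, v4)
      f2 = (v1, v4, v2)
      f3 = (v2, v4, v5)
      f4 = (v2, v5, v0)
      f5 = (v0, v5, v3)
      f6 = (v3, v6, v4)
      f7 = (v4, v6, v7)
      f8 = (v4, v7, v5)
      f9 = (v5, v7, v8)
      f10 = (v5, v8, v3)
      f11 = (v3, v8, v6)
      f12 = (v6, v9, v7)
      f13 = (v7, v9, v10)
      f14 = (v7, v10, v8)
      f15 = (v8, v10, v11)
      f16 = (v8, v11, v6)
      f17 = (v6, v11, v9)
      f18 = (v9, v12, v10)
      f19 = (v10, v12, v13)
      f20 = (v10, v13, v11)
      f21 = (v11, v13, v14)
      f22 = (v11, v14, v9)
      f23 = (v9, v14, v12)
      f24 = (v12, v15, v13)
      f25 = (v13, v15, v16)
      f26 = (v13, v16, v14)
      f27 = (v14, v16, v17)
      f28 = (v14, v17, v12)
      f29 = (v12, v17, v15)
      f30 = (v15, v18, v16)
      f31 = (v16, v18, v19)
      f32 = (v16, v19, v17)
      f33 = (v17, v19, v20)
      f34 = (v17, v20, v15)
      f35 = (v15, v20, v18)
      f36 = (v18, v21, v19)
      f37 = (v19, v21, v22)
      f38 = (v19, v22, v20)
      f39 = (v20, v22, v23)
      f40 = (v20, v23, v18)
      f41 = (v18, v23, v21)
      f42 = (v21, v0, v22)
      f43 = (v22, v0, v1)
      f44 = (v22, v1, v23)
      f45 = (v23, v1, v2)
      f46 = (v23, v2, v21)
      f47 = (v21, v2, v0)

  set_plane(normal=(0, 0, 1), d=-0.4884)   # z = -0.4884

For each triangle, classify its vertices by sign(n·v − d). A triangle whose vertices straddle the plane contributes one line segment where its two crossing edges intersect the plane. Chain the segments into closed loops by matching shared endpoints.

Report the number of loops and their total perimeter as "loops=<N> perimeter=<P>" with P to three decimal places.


Straddling triangles (32 of 48):
  (v1,v4,v2) [++-] → (1.5732, 0.137129, -0.4884)–(1.63, 0, -0.4884)  len=0.1484
  (v2,v4,v5) [-+-] → (1.5732, 0.137129, -0.4884)–(1.1526, 1.1526, -0.4884)  len=1.0991
  (v2,v5,v0) [--+] → (1.53032, 0.878343, -0.4884)–(1.89412, 0, -0.4884)  len=0.9507
  (v0,v5,v3) [+-+] → (1.53032, 0.878343, -0.4884)–(1.33936, 1.33936, -0.4884)  len=0.4990
  (v4,v7,v5) [++-] → (1.01547, 1.2094, -0.4884)–(1.1526, 1.1526, -0.4884)  len=0.1484
  (v5,v7,v8) [-+-] → (1.01547, 1.2094, -0.4884)–(0, 1.63, -0.4884)  len=1.0991
  (v5,v8,v3) [--+] → (0.461022, 1.70317, -0.4884)–(1.33936, 1.33936, -0.4884)  len=0.9507
  (v3,v8,v6) [+-+] → (0.461022, 1.70317, -0.4884)–(0, 1.89412, -0.4884)  len=0.4990
  (v7,v10,v8) [++-] → (-0.137129, 1.5732, -0.4884)–(0, 1.63, -0.4884)  len=0.1484
  (v8,v10,v11) [-+-] → (-0.137129, 1.5732, -0.4884)–(-1.1526, 1.1526, -0.4884)  len=1.0991
  (v8,v11,v6) [--+] → (-0.878343, 1.53032, -0.4884)–(0, 1.89412, -0.4884)  len=0.9507
  (v6,v11,v9) [+-+] → (-0.878343, 1.53032, -0.4884)–(-1.33936, 1.33936, -0.4884)  len=0.4990
  (v10,v13,v11) [++-] → (-1.2094, 1.01547, -0.4884)–(-1.1526, 1.1526, -0.4884)  len=0.1484
  (v11,v13,v14) [-+-] → (-1.2094, 1.01547, -0.4884)–(-1.63, 0, -0.4884)  len=1.0991
  (v11,v14,v9) [--+] → (-1.70317, 0.461022, -0.4884)–(-1.33936, 1.33936, -0.4884)  len=0.9507
  (v9,v14,v12) [+-+] → (-1.70317, 0.461022, -0.4884)–(-1.89412, 0, -0.4884)  len=0.4990
  (v13,v16,v14) [++-] → (-1.5732, -0.137129, -0.4884)–(-1.63, 0, -0.4884)  len=0.1484
  (v14,v16,v17) [-+-] → (-1.5732, -0.137129, -0.4884)–(-1.1526, -1.1526, -0.4884)  len=1.0991
  (v14,v17,v12) [--+] → (-1.53032, -0.878343, -0.4884)–(-1.89412, 0, -0.4884)  len=0.9507
  (v12,v17,v15) [+-+] → (-1.53032, -0.878343, -0.4884)–(-1.33936, -1.33936, -0.4884)  len=0.4990
  (v16,v19,v17) [++-] → (-1.01547, -1.2094, -0.4884)–(-1.1526, -1.1526, -0.4884)  len=0.1484
  (v17,v19,v20) [-+-] → (-1.01547, -1.2094, -0.4884)–(0, -1.63, -0.4884)  len=1.0991
  (v17,v20,v15) [--+] → (-0.461022, -1.70317, -0.4884)–(-1.33936, -1.33936, -0.4884)  len=0.9507
  (v15,v20,v18) [+-+] → (-0.461022, -1.70317, -0.4884)–(0, -1.89412, -0.4884)  len=0.4990
  (v19,v22,v20) [++-] → (0.137129, -1.5732, -0.4884)–(0, -1.63, -0.4884)  len=0.1484
  (v20,v22,v23) [-+-] → (0.137129, -1.5732, -0.4884)–(1.1526, -1.1526, -0.4884)  len=1.0991
  (v20,v23,v18) [--+] → (0.878343, -1.53032, -0.4884)–(0, -1.89412, -0.4884)  len=0.9507
  (v18,v23,v21) [+-+] → (0.878343, -1.53032, -0.4884)–(1.33936, -1.33936, -0.4884)  len=0.4990
  (v22,v1,v23) [++-] → (1.2094, -1.01547, -0.4884)–(1.1526, -1.1526, -0.4884)  len=0.1484
  (v23,v1,v2) [-+-] → (1.2094, -1.01547, -0.4884)–(1.63, 0, -0.4884)  len=1.0991
  (v23,v2,v21) [--+] → (1.70317, -0.461022, -0.4884)–(1.33936, -1.33936, -0.4884)  len=0.9507
  (v21,v2,v0) [+-+] → (1.70317, -0.461022, -0.4884)–(1.89412, 0, -0.4884)  len=0.4990

Chained into 2 loop(s):
  loop 1: 16 segments, perimeter = 9.9805
  loop 2: 16 segments, perimeter = 11.5977
Total perimeter = 21.578

loops=2 perimeter=21.578


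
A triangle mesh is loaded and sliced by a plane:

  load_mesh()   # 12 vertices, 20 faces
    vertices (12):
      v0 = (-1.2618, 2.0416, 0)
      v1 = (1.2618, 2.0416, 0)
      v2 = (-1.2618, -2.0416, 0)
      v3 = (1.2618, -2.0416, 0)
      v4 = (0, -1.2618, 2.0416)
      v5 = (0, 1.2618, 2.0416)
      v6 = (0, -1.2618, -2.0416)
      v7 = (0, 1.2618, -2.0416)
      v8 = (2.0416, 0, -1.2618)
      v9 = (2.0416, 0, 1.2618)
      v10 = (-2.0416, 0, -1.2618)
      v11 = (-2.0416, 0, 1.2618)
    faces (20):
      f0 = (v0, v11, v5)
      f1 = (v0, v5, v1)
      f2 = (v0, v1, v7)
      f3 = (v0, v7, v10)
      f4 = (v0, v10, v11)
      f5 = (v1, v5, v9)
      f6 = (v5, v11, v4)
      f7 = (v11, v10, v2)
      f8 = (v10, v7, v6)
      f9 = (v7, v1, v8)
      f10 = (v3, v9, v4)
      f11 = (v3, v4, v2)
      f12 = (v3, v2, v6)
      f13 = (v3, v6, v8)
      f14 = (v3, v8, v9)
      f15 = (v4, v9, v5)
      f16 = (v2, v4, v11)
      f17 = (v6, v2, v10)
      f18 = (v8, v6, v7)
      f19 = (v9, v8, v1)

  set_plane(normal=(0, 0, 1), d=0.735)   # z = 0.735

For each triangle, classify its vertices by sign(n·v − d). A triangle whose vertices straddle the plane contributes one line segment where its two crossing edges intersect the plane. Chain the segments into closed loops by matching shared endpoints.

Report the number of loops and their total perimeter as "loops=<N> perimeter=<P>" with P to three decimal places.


loops=1 perimeter=12.019

Straddling triangles (10 of 20):
  (v0,v11,v5) [-++] → (-1.71603, 0.852366, 0.735)–(-0.807537, 1.76086, 0.735)  len=1.2848
  (v0,v5,v1) [-+-] → (-0.807537, 1.76086, 0.735)–(0.807537, 1.76086, 0.735)  len=1.6151
  (v0,v10,v11) [--+] → (-2.0416, 0, 0.735)–(-1.71603, 0.852366, 0.735)  len=0.9124
  (v1,v5,v9) [-++] → (0.807537, 1.76086, 0.735)–(1.71603, 0.852366, 0.735)  len=1.2848
  (v11,v10,v2) [+--] → (-2.0416, 0, 0.735)–(-1.71603, -0.852366, 0.735)  len=0.9124
  (v3,v9,v4) [-++] → (1.71603, -0.852366, 0.735)–(0.807537, -1.76086, 0.735)  len=1.2848
  (v3,v4,v2) [-+-] → (0.807537, -1.76086, 0.735)–(-0.807537, -1.76086, 0.735)  len=1.6151
  (v3,v8,v9) [--+] → (2.0416, 0, 0.735)–(1.71603, -0.852366, 0.735)  len=0.9124
  (v2,v4,v11) [-++] → (-0.807537, -1.76086, 0.735)–(-1.71603, -0.852366, 0.735)  len=1.2848
  (v9,v8,v1) [+--] → (2.0416, 0, 0.735)–(1.71603, 0.852366, 0.735)  len=0.9124

Chained into 1 loop(s):
  loop 1: 10 segments, perimeter = 12.0191
Total perimeter = 12.019


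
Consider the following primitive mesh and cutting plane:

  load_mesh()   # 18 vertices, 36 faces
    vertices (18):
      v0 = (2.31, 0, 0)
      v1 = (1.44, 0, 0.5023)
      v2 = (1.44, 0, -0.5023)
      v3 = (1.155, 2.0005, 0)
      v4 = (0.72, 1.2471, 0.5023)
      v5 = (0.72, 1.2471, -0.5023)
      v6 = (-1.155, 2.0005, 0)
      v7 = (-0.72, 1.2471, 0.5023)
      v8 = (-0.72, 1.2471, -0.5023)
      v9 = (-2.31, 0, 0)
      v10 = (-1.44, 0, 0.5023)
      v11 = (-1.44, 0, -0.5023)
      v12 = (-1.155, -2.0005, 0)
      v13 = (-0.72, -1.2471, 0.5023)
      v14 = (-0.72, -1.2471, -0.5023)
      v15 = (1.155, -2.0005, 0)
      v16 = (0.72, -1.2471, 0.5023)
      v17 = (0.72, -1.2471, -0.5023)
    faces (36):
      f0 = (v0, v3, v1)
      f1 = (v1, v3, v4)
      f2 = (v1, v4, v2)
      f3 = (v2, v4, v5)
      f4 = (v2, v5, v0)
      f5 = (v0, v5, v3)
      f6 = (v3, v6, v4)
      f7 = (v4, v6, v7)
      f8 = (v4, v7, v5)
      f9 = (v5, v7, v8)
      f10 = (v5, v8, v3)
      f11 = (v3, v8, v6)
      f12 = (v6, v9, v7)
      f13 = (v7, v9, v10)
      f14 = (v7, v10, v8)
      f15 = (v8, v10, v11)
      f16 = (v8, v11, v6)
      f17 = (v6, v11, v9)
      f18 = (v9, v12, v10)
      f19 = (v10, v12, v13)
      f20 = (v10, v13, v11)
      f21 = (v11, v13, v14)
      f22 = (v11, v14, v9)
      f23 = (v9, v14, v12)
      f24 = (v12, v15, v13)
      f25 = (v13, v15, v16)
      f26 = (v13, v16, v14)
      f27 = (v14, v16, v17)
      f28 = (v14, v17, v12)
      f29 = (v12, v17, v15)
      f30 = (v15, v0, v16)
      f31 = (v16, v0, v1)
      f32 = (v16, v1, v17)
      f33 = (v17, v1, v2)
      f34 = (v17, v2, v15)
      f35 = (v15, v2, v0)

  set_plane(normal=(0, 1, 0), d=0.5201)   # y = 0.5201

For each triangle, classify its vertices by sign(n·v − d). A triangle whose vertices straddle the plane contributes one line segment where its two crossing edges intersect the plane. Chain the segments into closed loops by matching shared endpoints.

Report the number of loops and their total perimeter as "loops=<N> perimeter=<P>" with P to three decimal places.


Straddling triangles (12 of 36):
  (v0,v3,v1) [-+-] → (2.00972, 0.5201, 0)–(1.3659, 0.5201, 0.37171)  len=0.7434
  (v1,v3,v4) [-++] → (1.3659, 0.5201, 0.37171)–(1.13973, 0.5201, 0.5023)  len=0.2612
  (v1,v4,v2) [-+-] → (1.13973, 0.5201, 0.5023)–(1.13973, 0.5201, -0.083334)  len=0.5856
  (v2,v4,v5) [-++] → (1.13973, 0.5201, -0.083334)–(1.13973, 0.5201, -0.5023)  len=0.4190
  (v2,v5,v0) [-+-] → (1.13973, 0.5201, -0.5023)–(1.64689, 0.5201, -0.209483)  len=0.5856
  (v0,v5,v3) [-++] → (1.64689, 0.5201, -0.209483)–(2.00972, 0.5201, 0)  len=0.4190
  (v6,v9,v7) [+-+] → (-2.00972, 0.5201, 0)–(-1.64689, 0.5201, 0.209483)  len=0.4190
  (v7,v9,v10) [+--] → (-1.64689, 0.5201, 0.209483)–(-1.13973, 0.5201, 0.5023)  len=0.5856
  (v7,v10,v8) [+-+] → (-1.13973, 0.5201, 0.5023)–(-1.13973, 0.5201, 0.083334)  len=0.4190
  (v8,v10,v11) [+--] → (-1.13973, 0.5201, 0.083334)–(-1.13973, 0.5201, -0.5023)  len=0.5856
  (v8,v11,v6) [+-+] → (-1.13973, 0.5201, -0.5023)–(-1.3659, 0.5201, -0.37171)  len=0.2612
  (v6,v11,v9) [+--] → (-1.3659, 0.5201, -0.37171)–(-2.00972, 0.5201, 0)  len=0.7434

Chained into 2 loop(s):
  loop 1: 6 segments, perimeter = 3.0138
  loop 2: 6 segments, perimeter = 3.0138
Total perimeter = 6.028

loops=2 perimeter=6.028


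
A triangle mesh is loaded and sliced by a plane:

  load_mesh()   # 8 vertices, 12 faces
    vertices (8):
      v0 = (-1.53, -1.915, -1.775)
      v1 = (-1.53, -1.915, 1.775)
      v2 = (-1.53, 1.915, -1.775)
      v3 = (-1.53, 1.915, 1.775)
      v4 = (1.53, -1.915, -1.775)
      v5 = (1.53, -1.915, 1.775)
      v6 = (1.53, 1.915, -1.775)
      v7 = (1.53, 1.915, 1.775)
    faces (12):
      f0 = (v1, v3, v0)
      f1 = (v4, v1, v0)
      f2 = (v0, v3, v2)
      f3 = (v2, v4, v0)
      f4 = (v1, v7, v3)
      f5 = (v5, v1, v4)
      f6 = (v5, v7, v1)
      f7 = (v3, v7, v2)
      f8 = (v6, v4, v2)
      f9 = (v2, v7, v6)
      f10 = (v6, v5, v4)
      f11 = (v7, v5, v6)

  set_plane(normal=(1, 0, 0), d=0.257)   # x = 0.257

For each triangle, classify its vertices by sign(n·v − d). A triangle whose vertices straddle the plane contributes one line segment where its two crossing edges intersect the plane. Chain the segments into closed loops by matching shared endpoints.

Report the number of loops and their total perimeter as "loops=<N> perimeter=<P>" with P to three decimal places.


Straddling triangles (8 of 12):
  (v4,v1,v0) [+--] → (0.257, -1.915, -0.298154)–(0.257, -1.915, -1.775)  len=1.4768
  (v2,v4,v0) [-+-] → (0.257, -0.32167, -1.775)–(0.257, -1.915, -1.775)  len=1.5933
  (v1,v7,v3) [-+-] → (0.257, 0.32167, 1.775)–(0.257, 1.915, 1.775)  len=1.5933
  (v5,v1,v4) [+-+] → (0.257, -1.915, 1.775)–(0.257, -1.915, -0.298154)  len=2.0732
  (v5,v7,v1) [++-] → (0.257, 0.32167, 1.775)–(0.257, -1.915, 1.775)  len=2.2367
  (v3,v7,v2) [-+-] → (0.257, 1.915, 1.775)–(0.257, 1.915, 0.298154)  len=1.4768
  (v6,v4,v2) [++-] → (0.257, -0.32167, -1.775)–(0.257, 1.915, -1.775)  len=2.2367
  (v2,v7,v6) [-++] → (0.257, 1.915, 0.298154)–(0.257, 1.915, -1.775)  len=2.0732

Chained into 1 loop(s):
  loop 1: 8 segments, perimeter = 14.7600
Total perimeter = 14.760

loops=1 perimeter=14.760


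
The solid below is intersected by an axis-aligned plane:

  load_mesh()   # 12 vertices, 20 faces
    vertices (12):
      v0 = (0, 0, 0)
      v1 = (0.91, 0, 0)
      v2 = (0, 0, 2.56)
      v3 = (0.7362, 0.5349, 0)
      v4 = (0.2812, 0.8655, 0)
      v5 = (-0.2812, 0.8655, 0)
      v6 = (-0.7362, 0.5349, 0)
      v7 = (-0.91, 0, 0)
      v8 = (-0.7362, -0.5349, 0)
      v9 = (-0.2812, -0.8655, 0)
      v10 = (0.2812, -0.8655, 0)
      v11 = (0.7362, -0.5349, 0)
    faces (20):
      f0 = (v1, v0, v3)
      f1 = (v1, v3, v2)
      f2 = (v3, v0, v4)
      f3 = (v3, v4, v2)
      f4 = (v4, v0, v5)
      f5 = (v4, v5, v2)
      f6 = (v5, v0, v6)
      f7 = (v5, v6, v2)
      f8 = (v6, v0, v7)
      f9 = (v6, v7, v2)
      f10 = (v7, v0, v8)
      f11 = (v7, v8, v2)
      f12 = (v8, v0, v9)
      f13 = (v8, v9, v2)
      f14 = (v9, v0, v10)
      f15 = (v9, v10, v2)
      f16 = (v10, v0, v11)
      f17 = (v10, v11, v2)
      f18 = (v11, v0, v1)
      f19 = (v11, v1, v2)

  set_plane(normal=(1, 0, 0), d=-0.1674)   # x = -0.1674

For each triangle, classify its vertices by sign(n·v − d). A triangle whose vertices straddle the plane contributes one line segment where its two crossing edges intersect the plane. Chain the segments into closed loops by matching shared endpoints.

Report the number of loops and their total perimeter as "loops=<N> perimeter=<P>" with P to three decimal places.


Straddling triangles (12 of 20):
  (v4,v0,v5) [++-] → (-0.1674, 0.515237, 0)–(-0.1674, 0.8655, 0)  len=0.3503
  (v4,v5,v2) [+-+] → (-0.1674, 0.8655, 0)–(-0.1674, 0.515237, 1.03602)  len=1.0936
  (v5,v0,v6) [-+-] → (-0.1674, 0.515237, 0)–(-0.1674, 0.121628, 0)  len=0.3936
  (v5,v6,v2) [--+] → (-0.1674, 0.121628, 1.9779)–(-0.1674, 0.515237, 1.03602)  len=1.0208
  (v6,v0,v7) [-+-] → (-0.1674, 0.121628, 0)–(-0.1674, 0, 0)  len=0.1216
  (v6,v7,v2) [--+] → (-0.1674, 0, 2.08907)–(-0.1674, 0.121628, 1.9779)  len=0.1648
  (v7,v0,v8) [-+-] → (-0.1674, 0, 0)–(-0.1674, -0.121628, 0)  len=0.1216
  (v7,v8,v2) [--+] → (-0.1674, -0.121628, 1.9779)–(-0.1674, 0, 2.08907)  len=0.1648
  (v8,v0,v9) [-+-] → (-0.1674, -0.121628, 0)–(-0.1674, -0.515237, 0)  len=0.3936
  (v8,v9,v2) [--+] → (-0.1674, -0.515237, 1.03602)–(-0.1674, -0.121628, 1.9779)  len=1.0208
  (v9,v0,v10) [-++] → (-0.1674, -0.515237, 0)–(-0.1674, -0.8655, 0)  len=0.3503
  (v9,v10,v2) [-++] → (-0.1674, -0.8655, 0)–(-0.1674, -0.515237, 1.03602)  len=1.0936

Chained into 1 loop(s):
  loop 1: 12 segments, perimeter = 6.2894
Total perimeter = 6.289

loops=1 perimeter=6.289


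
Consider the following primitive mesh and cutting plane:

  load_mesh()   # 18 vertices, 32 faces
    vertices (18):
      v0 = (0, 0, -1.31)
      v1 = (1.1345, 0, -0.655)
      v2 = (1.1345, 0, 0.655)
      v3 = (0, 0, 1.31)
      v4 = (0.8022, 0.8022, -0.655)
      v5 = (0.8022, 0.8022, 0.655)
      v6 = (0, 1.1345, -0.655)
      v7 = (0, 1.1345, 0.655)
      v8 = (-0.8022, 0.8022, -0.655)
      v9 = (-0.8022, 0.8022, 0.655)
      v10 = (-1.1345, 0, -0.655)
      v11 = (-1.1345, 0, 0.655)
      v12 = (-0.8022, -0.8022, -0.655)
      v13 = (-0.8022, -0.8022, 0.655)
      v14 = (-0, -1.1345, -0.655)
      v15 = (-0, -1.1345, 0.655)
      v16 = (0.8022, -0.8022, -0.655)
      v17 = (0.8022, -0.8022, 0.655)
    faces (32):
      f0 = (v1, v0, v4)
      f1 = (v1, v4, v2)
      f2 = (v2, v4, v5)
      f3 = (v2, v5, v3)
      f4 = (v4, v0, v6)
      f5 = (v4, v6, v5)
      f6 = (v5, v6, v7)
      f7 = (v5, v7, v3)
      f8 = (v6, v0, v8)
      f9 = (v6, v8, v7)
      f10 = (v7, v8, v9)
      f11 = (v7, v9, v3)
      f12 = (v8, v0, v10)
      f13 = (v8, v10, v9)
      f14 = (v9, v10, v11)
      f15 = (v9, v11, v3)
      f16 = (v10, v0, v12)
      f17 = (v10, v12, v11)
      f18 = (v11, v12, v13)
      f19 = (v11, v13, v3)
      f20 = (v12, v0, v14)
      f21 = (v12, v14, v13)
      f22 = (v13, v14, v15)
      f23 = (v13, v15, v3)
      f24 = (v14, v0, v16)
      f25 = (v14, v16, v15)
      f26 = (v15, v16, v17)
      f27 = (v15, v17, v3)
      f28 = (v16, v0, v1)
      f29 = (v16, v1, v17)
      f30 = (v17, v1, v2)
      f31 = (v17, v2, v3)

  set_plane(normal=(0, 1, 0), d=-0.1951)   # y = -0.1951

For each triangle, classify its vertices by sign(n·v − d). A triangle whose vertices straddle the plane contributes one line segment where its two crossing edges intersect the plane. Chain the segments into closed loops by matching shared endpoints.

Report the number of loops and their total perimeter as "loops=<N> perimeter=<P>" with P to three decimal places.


loops=1 perimeter=7.388

Straddling triangles (12 of 32):
  (v10,v0,v12) [++-] → (-0.1951, -0.1951, -1.1507)–(-1.05368, -0.1951, -0.655)  len=0.9914
  (v10,v12,v11) [+-+] → (-1.05368, -0.1951, -0.655)–(-1.05368, -0.1951, 0.3364)  len=0.9914
  (v11,v12,v13) [+--] → (-1.05368, -0.1951, 0.3364)–(-1.05368, -0.1951, 0.655)  len=0.3186
  (v11,v13,v3) [+-+] → (-1.05368, -0.1951, 0.655)–(-0.1951, -0.1951, 1.1507)  len=0.9914
  (v12,v0,v14) [-+-] → (-0.1951, -0.1951, -1.1507)–(0, -0.1951, -1.19736)  len=0.2006
  (v13,v15,v3) [--+] → (0, -0.1951, 1.19736)–(-0.1951, -0.1951, 1.1507)  len=0.2006
  (v14,v0,v16) [-+-] → (0, -0.1951, -1.19736)–(0.1951, -0.1951, -1.1507)  len=0.2006
  (v15,v17,v3) [--+] → (0.1951, -0.1951, 1.1507)–(0, -0.1951, 1.19736)  len=0.2006
  (v16,v0,v1) [-++] → (0.1951, -0.1951, -1.1507)–(1.05368, -0.1951, -0.655)  len=0.9914
  (v16,v1,v17) [-+-] → (1.05368, -0.1951, -0.655)–(1.05368, -0.1951, -0.3364)  len=0.3186
  (v17,v1,v2) [-++] → (1.05368, -0.1951, -0.3364)–(1.05368, -0.1951, 0.655)  len=0.9914
  (v17,v2,v3) [-++] → (1.05368, -0.1951, 0.655)–(0.1951, -0.1951, 1.1507)  len=0.9914

Chained into 1 loop(s):
  loop 1: 12 segments, perimeter = 7.3880
Total perimeter = 7.388


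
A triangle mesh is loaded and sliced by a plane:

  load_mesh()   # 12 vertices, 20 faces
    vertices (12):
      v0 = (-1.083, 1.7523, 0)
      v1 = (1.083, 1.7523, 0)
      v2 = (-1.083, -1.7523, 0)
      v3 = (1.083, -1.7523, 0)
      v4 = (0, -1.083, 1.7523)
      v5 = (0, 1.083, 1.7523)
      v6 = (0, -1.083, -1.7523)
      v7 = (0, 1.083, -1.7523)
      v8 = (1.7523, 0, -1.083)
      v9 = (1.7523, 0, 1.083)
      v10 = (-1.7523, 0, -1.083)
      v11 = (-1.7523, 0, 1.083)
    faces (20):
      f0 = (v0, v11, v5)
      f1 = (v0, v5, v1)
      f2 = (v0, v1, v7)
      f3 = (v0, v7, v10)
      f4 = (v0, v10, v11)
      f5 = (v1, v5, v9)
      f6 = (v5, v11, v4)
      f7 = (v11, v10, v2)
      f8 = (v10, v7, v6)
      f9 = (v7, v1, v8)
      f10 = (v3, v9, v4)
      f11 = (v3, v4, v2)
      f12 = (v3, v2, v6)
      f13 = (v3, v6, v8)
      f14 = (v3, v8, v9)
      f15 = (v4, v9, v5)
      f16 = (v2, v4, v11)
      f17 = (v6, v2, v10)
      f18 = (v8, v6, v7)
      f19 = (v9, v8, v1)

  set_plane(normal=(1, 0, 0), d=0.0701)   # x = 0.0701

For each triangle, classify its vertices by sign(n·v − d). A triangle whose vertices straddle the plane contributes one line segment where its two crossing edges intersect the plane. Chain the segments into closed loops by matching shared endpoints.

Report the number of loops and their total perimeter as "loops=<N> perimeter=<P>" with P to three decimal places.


Straddling triangles (10 of 20):
  (v0,v5,v1) [--+] → (0.0701, 1.12632, 1.63888)–(0.0701, 1.7523, 0)  len=1.7544
  (v0,v1,v7) [-+-] → (0.0701, 1.7523, 0)–(0.0701, 1.12632, -1.63888)  len=1.7544
  (v1,v5,v9) [+-+] → (0.0701, 1.12632, 1.63888)–(0.0701, 1.03968, 1.72552)  len=0.1225
  (v7,v1,v8) [-++] → (0.0701, 1.12632, -1.63888)–(0.0701, 1.03968, -1.72552)  len=0.1225
  (v3,v9,v4) [++-] → (0.0701, -1.03968, 1.72552)–(0.0701, -1.12632, 1.63888)  len=0.1225
  (v3,v4,v2) [+--] → (0.0701, -1.12632, 1.63888)–(0.0701, -1.7523, 0)  len=1.7544
  (v3,v2,v6) [+--] → (0.0701, -1.7523, 0)–(0.0701, -1.12632, -1.63888)  len=1.7544
  (v3,v6,v8) [+-+] → (0.0701, -1.12632, -1.63888)–(0.0701, -1.03968, -1.72552)  len=0.1225
  (v4,v9,v5) [-+-] → (0.0701, -1.03968, 1.72552)–(0.0701, 1.03968, 1.72552)  len=2.0794
  (v8,v6,v7) [+--] → (0.0701, -1.03968, -1.72552)–(0.0701, 1.03968, -1.72552)  len=2.0794

Chained into 1 loop(s):
  loop 1: 10 segments, perimeter = 11.6663
Total perimeter = 11.666

loops=1 perimeter=11.666


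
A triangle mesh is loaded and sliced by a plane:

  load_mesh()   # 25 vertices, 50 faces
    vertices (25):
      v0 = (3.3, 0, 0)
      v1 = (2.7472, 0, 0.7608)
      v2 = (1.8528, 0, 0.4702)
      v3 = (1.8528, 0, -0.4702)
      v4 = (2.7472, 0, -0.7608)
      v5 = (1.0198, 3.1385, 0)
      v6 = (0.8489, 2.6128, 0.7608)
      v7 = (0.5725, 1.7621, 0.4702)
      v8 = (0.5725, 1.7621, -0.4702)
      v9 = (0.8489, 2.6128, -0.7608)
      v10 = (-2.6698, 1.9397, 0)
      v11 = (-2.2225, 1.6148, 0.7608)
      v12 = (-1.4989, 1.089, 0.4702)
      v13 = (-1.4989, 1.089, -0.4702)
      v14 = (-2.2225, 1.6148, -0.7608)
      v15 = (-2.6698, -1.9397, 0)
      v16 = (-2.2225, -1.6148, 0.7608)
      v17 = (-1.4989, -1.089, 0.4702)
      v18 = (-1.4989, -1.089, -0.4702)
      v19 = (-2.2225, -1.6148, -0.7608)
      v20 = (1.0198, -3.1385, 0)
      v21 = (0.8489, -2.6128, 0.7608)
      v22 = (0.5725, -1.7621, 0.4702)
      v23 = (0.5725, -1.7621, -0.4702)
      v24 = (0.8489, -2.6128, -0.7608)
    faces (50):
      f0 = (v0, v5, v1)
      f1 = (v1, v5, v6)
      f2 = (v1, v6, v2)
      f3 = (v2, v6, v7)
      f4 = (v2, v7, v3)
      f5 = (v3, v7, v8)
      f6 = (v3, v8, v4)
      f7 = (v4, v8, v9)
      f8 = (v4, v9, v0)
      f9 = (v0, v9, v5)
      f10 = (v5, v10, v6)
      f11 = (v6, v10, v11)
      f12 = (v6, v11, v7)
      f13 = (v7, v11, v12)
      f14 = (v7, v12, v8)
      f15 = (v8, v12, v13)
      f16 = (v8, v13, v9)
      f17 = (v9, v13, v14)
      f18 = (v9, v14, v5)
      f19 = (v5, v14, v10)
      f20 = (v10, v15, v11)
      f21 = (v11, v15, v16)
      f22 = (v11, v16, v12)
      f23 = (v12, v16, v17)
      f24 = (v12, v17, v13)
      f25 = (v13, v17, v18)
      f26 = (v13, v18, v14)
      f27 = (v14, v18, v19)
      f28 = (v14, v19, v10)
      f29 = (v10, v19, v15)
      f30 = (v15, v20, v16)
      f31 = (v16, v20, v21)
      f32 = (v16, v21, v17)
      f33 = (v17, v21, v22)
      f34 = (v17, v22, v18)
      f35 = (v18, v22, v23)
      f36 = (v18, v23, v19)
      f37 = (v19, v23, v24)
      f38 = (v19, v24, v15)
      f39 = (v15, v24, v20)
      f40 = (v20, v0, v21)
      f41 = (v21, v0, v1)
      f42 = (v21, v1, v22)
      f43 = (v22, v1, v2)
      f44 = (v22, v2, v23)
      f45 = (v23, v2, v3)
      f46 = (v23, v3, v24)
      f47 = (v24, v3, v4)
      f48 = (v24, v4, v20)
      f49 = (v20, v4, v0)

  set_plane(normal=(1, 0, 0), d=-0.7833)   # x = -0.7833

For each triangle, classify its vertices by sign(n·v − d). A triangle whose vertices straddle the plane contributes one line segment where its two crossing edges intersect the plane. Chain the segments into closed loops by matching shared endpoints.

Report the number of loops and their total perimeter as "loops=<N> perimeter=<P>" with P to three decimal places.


Straddling triangles (20 of 50):
  (v5,v10,v6) [+-+] → (-0.7833, 2.55265, 0)–(-0.7833, 2.30057, 0.407892)  len=0.4795
  (v6,v10,v11) [+--] → (-0.7833, 2.30057, 0.407892)–(-0.7833, 2.08244, 0.7608)  len=0.4149
  (v6,v11,v7) [+-+] → (-0.7833, 2.08244, 0.7608)–(-0.7833, 1.69065, 0.611164)  len=0.4194
  (v7,v11,v12) [+--] → (-0.7833, 1.69065, 0.611164)–(-0.7833, 1.32153, 0.4702)  len=0.3951
  (v7,v12,v8) [+-+] → (-0.7833, 1.32153, 0.4702)–(-0.7833, 1.32153, 0.145323)  len=0.3249
  (v8,v12,v13) [+--] → (-0.7833, 1.32153, 0.145323)–(-0.7833, 1.32153, -0.4702)  len=0.6155
  (v8,v13,v9) [+-+] → (-0.7833, 1.32153, -0.4702)–(-0.7833, 1.55345, -0.558774)  len=0.2483
  (v9,v13,v14) [+--] → (-0.7833, 1.55345, -0.558774)–(-0.7833, 2.08244, -0.7608)  len=0.5663
  (v9,v14,v5) [+-+] → (-0.7833, 2.08244, -0.7608)–(-0.7833, 2.29114, -0.423094)  len=0.3970
  (v5,v14,v10) [+--] → (-0.7833, 2.29114, -0.423094)–(-0.7833, 2.55265, 0)  len=0.4974
  (v15,v20,v16) [-+-] → (-0.7833, -2.55265, 0)–(-0.7833, -2.29114, 0.423094)  len=0.4974
  (v16,v20,v21) [-++] → (-0.7833, -2.29114, 0.423094)–(-0.7833, -2.08244, 0.7608)  len=0.3970
  (v16,v21,v17) [-+-] → (-0.7833, -2.08244, 0.7608)–(-0.7833, -1.55345, 0.558774)  len=0.5663
  (v17,v21,v22) [-++] → (-0.7833, -1.55345, 0.558774)–(-0.7833, -1.32153, 0.4702)  len=0.2483
  (v17,v22,v18) [-+-] → (-0.7833, -1.32153, 0.4702)–(-0.7833, -1.32153, -0.145323)  len=0.6155
  (v18,v22,v23) [-++] → (-0.7833, -1.32153, -0.145323)–(-0.7833, -1.32153, -0.4702)  len=0.3249
  (v18,v23,v19) [-+-] → (-0.7833, -1.32153, -0.4702)–(-0.7833, -1.69065, -0.611164)  len=0.3951
  (v19,v23,v24) [-++] → (-0.7833, -1.69065, -0.611164)–(-0.7833, -2.08244, -0.7608)  len=0.4194
  (v19,v24,v15) [-+-] → (-0.7833, -2.08244, -0.7608)–(-0.7833, -2.30057, -0.407892)  len=0.4149
  (v15,v24,v20) [-++] → (-0.7833, -2.30057, -0.407892)–(-0.7833, -2.55265, 0)  len=0.4795

Chained into 2 loop(s):
  loop 1: 10 segments, perimeter = 4.3582
  loop 2: 10 segments, perimeter = 4.3582
Total perimeter = 8.716

loops=2 perimeter=8.716


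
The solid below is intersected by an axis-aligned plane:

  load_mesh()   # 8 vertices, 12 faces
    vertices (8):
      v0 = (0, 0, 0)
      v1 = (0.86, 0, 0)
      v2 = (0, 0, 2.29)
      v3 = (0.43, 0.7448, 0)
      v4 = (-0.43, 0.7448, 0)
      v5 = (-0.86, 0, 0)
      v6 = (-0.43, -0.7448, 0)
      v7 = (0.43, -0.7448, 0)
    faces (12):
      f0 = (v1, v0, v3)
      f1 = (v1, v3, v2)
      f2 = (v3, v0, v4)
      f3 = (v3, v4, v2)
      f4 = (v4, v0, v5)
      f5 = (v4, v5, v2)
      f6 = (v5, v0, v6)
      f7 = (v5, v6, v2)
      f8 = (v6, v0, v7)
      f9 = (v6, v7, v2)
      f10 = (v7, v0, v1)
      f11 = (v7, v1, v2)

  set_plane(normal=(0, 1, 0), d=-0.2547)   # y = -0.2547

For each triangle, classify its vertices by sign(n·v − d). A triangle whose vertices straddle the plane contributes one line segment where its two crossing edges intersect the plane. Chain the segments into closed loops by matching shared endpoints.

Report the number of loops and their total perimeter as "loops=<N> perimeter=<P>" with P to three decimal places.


Straddling triangles (6 of 12):
  (v5,v0,v6) [++-] → (-0.147048, -0.2547, 0)–(-0.712952, -0.2547, 0)  len=0.5659
  (v5,v6,v2) [+-+] → (-0.712952, -0.2547, 0)–(-0.147048, -0.2547, 1.50689)  len=1.6096
  (v6,v0,v7) [-+-] → (-0.147048, -0.2547, 0)–(0.147048, -0.2547, 0)  len=0.2941
  (v6,v7,v2) [--+] → (0.147048, -0.2547, 1.50689)–(-0.147048, -0.2547, 1.50689)  len=0.2941
  (v7,v0,v1) [-++] → (0.147048, -0.2547, 0)–(0.712952, -0.2547, 0)  len=0.5659
  (v7,v1,v2) [-++] → (0.712952, -0.2547, 0)–(0.147048, -0.2547, 1.50689)  len=1.6096

Chained into 1 loop(s):
  loop 1: 6 segments, perimeter = 4.9393
Total perimeter = 4.939

loops=1 perimeter=4.939


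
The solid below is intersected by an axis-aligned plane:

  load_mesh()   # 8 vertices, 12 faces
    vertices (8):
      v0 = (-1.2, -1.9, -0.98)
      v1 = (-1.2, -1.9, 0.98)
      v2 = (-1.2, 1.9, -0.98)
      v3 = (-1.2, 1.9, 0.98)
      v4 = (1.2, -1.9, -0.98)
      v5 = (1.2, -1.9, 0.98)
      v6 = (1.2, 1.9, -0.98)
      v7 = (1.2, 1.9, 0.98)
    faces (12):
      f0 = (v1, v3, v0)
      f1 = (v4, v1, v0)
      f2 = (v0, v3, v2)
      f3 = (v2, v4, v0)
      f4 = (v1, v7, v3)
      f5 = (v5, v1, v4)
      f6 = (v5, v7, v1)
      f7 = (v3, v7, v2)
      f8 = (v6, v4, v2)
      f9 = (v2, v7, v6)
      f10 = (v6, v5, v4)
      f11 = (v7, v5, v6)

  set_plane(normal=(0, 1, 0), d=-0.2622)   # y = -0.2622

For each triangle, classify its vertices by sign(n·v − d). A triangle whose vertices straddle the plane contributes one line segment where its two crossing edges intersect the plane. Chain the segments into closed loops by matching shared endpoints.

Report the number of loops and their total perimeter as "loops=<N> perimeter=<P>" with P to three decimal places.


loops=1 perimeter=8.720

Straddling triangles (8 of 12):
  (v1,v3,v0) [-+-] → (-1.2, -0.2622, 0.98)–(-1.2, -0.2622, -0.13524)  len=1.1152
  (v0,v3,v2) [-++] → (-1.2, -0.2622, -0.13524)–(-1.2, -0.2622, -0.98)  len=0.8448
  (v2,v4,v0) [+--] → (0.1656, -0.2622, -0.98)–(-1.2, -0.2622, -0.98)  len=1.3656
  (v1,v7,v3) [-++] → (-0.1656, -0.2622, 0.98)–(-1.2, -0.2622, 0.98)  len=1.0344
  (v5,v7,v1) [-+-] → (1.2, -0.2622, 0.98)–(-0.1656, -0.2622, 0.98)  len=1.3656
  (v6,v4,v2) [+-+] → (1.2, -0.2622, -0.98)–(0.1656, -0.2622, -0.98)  len=1.0344
  (v6,v5,v4) [+--] → (1.2, -0.2622, 0.13524)–(1.2, -0.2622, -0.98)  len=1.1152
  (v7,v5,v6) [+-+] → (1.2, -0.2622, 0.98)–(1.2, -0.2622, 0.13524)  len=0.8448

Chained into 1 loop(s):
  loop 1: 8 segments, perimeter = 8.7200
Total perimeter = 8.720


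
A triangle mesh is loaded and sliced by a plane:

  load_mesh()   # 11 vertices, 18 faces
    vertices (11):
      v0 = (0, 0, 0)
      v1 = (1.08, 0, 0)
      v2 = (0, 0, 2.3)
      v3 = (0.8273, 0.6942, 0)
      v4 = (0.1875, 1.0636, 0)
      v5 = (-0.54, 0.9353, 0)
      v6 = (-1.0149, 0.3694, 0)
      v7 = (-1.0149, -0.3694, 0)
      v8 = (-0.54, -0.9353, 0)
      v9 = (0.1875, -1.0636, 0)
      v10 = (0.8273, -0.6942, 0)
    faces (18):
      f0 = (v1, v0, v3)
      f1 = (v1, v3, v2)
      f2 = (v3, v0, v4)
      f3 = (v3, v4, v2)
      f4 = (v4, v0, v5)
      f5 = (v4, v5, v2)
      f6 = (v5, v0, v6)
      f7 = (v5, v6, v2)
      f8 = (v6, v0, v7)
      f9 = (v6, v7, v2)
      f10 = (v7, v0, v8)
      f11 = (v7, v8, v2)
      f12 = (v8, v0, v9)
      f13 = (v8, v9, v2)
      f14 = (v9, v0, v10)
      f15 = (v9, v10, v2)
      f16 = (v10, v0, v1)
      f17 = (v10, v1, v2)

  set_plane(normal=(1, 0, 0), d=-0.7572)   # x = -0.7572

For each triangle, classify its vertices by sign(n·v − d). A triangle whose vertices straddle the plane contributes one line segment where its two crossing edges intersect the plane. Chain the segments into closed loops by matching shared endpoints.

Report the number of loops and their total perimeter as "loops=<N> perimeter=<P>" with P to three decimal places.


Straddling triangles (6 of 18):
  (v5,v0,v6) [++-] → (-0.7572, 0.275603, 0)–(-0.7572, 0.67648, 0)  len=0.4009
  (v5,v6,v2) [+-+] → (-0.7572, 0.67648, 0)–(-0.7572, 0.275603, 0.584008)  len=0.7084
  (v6,v0,v7) [-+-] → (-0.7572, 0.275603, 0)–(-0.7572, -0.275603, 0)  len=0.5512
  (v6,v7,v2) [--+] → (-0.7572, -0.275603, 0.584008)–(-0.7572, 0.275603, 0.584008)  len=0.5512
  (v7,v0,v8) [-++] → (-0.7572, -0.275603, 0)–(-0.7572, -0.67648, 0)  len=0.4009
  (v7,v8,v2) [-++] → (-0.7572, -0.67648, 0)–(-0.7572, -0.275603, 0.584008)  len=0.7084

Chained into 1 loop(s):
  loop 1: 6 segments, perimeter = 3.3209
Total perimeter = 3.321

loops=1 perimeter=3.321


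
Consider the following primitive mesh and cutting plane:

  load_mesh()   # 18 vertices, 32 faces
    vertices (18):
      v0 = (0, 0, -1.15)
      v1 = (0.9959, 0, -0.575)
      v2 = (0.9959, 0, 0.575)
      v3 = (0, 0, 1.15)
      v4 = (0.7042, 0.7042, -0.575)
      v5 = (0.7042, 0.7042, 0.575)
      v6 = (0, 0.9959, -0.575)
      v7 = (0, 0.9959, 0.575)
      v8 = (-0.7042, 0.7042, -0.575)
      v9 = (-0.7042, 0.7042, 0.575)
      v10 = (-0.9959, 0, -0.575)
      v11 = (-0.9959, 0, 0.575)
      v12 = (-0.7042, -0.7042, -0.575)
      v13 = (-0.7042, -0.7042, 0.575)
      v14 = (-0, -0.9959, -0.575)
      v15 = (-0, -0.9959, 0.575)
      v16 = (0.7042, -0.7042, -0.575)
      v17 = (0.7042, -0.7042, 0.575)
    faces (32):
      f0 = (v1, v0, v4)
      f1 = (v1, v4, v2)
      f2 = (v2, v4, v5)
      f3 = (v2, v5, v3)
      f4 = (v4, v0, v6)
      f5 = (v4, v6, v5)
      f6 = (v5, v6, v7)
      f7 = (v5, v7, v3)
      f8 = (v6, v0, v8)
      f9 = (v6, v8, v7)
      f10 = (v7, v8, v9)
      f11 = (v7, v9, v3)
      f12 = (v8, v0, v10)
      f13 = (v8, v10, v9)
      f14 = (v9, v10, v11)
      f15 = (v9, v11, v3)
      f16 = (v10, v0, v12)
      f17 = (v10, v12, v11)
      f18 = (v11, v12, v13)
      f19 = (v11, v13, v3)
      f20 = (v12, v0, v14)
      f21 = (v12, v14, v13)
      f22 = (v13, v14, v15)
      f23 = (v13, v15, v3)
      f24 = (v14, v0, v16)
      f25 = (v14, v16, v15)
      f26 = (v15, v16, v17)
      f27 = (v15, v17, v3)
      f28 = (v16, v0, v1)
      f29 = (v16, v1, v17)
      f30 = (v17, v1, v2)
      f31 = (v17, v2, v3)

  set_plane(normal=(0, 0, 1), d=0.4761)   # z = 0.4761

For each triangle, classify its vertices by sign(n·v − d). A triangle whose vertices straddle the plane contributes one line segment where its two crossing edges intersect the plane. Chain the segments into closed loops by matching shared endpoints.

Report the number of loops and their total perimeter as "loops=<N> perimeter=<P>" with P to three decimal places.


loops=1 perimeter=6.098

Straddling triangles (16 of 32):
  (v1,v4,v2) [--+] → (0.970814, 0.0605612, 0.4761)–(0.9959, 0, 0.4761)  len=0.0656
  (v2,v4,v5) [+-+] → (0.970814, 0.0605612, 0.4761)–(0.7042, 0.7042, 0.4761)  len=0.6967
  (v4,v6,v5) [--+] → (0.643639, 0.729286, 0.4761)–(0.7042, 0.7042, 0.4761)  len=0.0656
  (v5,v6,v7) [+-+] → (0.643639, 0.729286, 0.4761)–(0, 0.9959, 0.4761)  len=0.6967
  (v6,v8,v7) [--+] → (-0.0605612, 0.970814, 0.4761)–(0, 0.9959, 0.4761)  len=0.0656
  (v7,v8,v9) [+-+] → (-0.0605612, 0.970814, 0.4761)–(-0.7042, 0.7042, 0.4761)  len=0.6967
  (v8,v10,v9) [--+] → (-0.729286, 0.643639, 0.4761)–(-0.7042, 0.7042, 0.4761)  len=0.0656
  (v9,v10,v11) [+-+] → (-0.729286, 0.643639, 0.4761)–(-0.9959, 0, 0.4761)  len=0.6967
  (v10,v12,v11) [--+] → (-0.970814, -0.0605612, 0.4761)–(-0.9959, 0, 0.4761)  len=0.0656
  (v11,v12,v13) [+-+] → (-0.970814, -0.0605612, 0.4761)–(-0.7042, -0.7042, 0.4761)  len=0.6967
  (v12,v14,v13) [--+] → (-0.643639, -0.729286, 0.4761)–(-0.7042, -0.7042, 0.4761)  len=0.0656
  (v13,v14,v15) [+-+] → (-0.643639, -0.729286, 0.4761)–(0, -0.9959, 0.4761)  len=0.6967
  (v14,v16,v15) [--+] → (0.0605612, -0.970814, 0.4761)–(0, -0.9959, 0.4761)  len=0.0656
  (v15,v16,v17) [+-+] → (0.0605612, -0.970814, 0.4761)–(0.7042, -0.7042, 0.4761)  len=0.6967
  (v16,v1,v17) [--+] → (0.729286, -0.643639, 0.4761)–(0.7042, -0.7042, 0.4761)  len=0.0656
  (v17,v1,v2) [+-+] → (0.729286, -0.643639, 0.4761)–(0.9959, 0, 0.4761)  len=0.6967

Chained into 1 loop(s):
  loop 1: 16 segments, perimeter = 6.0978
Total perimeter = 6.098
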